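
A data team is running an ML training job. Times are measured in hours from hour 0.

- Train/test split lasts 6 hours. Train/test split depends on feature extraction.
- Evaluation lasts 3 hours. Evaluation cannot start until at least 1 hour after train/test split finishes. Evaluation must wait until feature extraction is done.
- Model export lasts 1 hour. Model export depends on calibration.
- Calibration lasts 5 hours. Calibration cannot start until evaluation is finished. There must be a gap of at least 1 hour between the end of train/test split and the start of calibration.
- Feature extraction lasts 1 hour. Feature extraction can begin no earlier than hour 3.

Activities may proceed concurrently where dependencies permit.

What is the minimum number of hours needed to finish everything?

After its own release at hour 3, feature extraction can start at hour 3 and finishes at hour 4.
After feature extraction (finishes hour 4), train/test split can start at hour 4 and finishes at hour 10.
Evaluation has to wait for train/test split (finishes hour 10, plus 1-hour gap → hour 11); feature extraction (finishes hour 4). The latest of these is hour 11, so evaluation runs hour 11 to 11 + 3 = hour 14.
Calibration has to wait for evaluation (finishes hour 14); train/test split (finishes hour 10, plus 1-hour gap → hour 11). The latest of these is hour 14, so calibration runs hour 14 to 14 + 5 = hour 19.
Model export waits on calibration (finishes hour 19), so it starts at hour 19 and finishes at 19 + 1 = hour 20.
All tasks are finished once the last one completes. Finish times: Feature extraction at 4, Train/test split at 10, Evaluation at 14, Calibration at 19, Model export at 20. The latest is hour 20.

20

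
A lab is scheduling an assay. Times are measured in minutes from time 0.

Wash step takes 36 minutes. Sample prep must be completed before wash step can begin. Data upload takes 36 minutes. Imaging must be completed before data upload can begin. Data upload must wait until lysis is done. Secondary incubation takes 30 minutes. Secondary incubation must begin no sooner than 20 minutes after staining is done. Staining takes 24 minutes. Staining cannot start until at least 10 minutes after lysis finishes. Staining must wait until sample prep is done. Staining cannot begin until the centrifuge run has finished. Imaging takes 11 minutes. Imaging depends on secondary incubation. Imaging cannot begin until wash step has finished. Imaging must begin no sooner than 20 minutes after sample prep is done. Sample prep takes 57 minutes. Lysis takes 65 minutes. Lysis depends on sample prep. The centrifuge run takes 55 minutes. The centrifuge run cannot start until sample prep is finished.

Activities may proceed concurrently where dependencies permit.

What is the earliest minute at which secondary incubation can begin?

Sample prep can start immediately at minute 0; it finishes at minute 57.
The centrifuge run cannot begin until sample prep (finishes minute 57). It runs from minute 57 to 57 + 55 = minute 112.
After sample prep (finishes minute 57), lysis can start at minute 57 and finishes at minute 122.
Staining needs all of lysis (finishes minute 122, plus 10-minute gap → minute 132); sample prep (finishes minute 57); the centrifuge run (finishes minute 112). That puts its earliest start at minute 132; it finishes at 132 + 24 = minute 156.
Secondary incubation waits on staining (finishes minute 156, plus 20-minute gap → minute 176), so the earliest it can start is minute 176.

176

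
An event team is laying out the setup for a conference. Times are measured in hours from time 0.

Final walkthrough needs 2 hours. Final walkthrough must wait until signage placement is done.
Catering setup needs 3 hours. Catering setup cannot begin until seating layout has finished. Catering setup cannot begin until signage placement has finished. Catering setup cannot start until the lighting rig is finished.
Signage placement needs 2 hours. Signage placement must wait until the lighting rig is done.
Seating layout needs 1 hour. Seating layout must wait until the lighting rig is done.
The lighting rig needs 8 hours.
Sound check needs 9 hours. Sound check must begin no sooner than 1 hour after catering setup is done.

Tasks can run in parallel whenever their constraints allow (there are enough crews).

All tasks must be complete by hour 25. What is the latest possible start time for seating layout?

11

Nothing follows sound check; the deadline of hour 25 is its only limit. It must start by 25 − 9 = hour 16.
Since sound check (must start by hour 16, minus 1-hour gap → hour 15) depends on it, catering setup must finish by hour 15. Backing off its 3-hour duration gives a latest start of hour 12.
Seating layout must finish before catering setup (must start by hour 12). With a 1-hour duration, seating layout must start by 12 − 1 = hour 11.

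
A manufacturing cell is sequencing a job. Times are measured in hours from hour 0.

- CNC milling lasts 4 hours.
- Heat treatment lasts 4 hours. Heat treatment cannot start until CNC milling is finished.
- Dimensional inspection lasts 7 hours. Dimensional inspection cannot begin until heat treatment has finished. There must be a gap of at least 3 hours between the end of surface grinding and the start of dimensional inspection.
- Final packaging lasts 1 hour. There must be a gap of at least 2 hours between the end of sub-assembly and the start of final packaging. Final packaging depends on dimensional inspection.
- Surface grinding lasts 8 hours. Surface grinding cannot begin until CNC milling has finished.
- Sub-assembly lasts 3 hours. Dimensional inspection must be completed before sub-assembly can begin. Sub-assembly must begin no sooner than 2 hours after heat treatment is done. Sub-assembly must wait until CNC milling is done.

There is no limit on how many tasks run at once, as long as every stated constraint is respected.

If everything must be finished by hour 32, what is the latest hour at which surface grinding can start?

Nothing follows final packaging; the deadline of hour 32 is its only limit. It must start by 32 − 1 = hour 31.
Since final packaging (must start by hour 31, minus 2-hour gap → hour 29) depends on it, sub-assembly must finish by hour 29. Backing off its 3-hour duration gives a latest start of hour 26.
Dimensional inspection has several dependents: sub-assembly (must start by hour 26); final packaging (must start by hour 31). The earliest of those limits is hour 26, so dimensional inspection must start by 26 − 7 = hour 19.
Surface grinding has to be done before dimensional inspection (must start by hour 19, minus 3-hour gap → hour 16). That means finishing by hour 16, i.e. starting by 16 − 8 = hour 8.

8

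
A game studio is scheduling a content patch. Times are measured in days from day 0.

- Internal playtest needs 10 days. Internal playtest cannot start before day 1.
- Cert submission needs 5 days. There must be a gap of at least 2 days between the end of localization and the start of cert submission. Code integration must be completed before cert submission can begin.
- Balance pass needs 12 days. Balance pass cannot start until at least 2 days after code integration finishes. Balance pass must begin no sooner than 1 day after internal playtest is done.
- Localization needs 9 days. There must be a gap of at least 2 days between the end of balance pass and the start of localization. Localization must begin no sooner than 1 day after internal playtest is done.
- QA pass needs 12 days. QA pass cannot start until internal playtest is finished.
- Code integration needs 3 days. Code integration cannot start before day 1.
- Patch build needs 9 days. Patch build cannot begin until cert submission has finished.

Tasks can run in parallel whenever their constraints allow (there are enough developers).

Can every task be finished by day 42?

After its own release at day 1, internal playtest can start at day 1 and finishes at day 11.
After internal playtest (finishes day 11), QA pass can start at day 11 and finishes at day 23.
Code integration waits on its own release at day 1, so it starts at day 1 and finishes at 1 + 3 = day 4.
Balance pass cannot start until code integration (finishes day 4, plus 2-day gap → day 6); internal playtest (finishes day 11, plus 1-day gap → day 12). The controlling bound is day 12, so balance pass finishes at 12 + 12 = day 24.
Localization needs all of balance pass (finishes day 24, plus 2-day gap → day 26); internal playtest (finishes day 11, plus 1-day gap → day 12). That puts its earliest start at day 26; it finishes at 26 + 9 = day 35.
Cert submission needs all of localization (finishes day 35, plus 2-day gap → day 37); code integration (finishes day 4). That puts its earliest start at day 37; it finishes at 37 + 5 = day 42.
Patch build waits on cert submission (finishes day 42), so it starts at day 42 and finishes at 42 + 9 = day 51.
The earliest everything can be done is day 51, which is after the deadline of 42, so it is not possible.

No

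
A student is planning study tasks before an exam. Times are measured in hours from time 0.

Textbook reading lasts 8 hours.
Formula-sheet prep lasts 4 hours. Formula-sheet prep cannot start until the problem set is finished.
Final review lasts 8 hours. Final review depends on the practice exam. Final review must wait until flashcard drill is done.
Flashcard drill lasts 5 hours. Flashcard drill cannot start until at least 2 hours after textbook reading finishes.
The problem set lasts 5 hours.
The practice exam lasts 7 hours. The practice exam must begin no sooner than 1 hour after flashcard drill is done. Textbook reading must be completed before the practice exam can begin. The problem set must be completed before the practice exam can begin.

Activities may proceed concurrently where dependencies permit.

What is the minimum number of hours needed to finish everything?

31

The problem set has no prerequisites, so it starts at hour 0 and finishes at hour 5.
After the problem set (finishes hour 5), formula-sheet prep can start at hour 5 and finishes at hour 9.
Nothing blocks textbook reading, so it runs from hour 0 to hour 8.
After textbook reading (finishes hour 8, plus 2-hour gap → hour 10), flashcard drill can start at hour 10 and finishes at hour 15.
The practice exam needs all of flashcard drill (finishes hour 15, plus 1-hour gap → hour 16); textbook reading (finishes hour 8); the problem set (finishes hour 5). That puts its earliest start at hour 16; it finishes at 16 + 7 = hour 23.
Final review cannot start until the practice exam (finishes hour 23); flashcard drill (finishes hour 15). The controlling bound is hour 23, so final review finishes at 23 + 8 = hour 31.
All tasks are finished once the last one completes. Finish times: Textbook reading at 8, The problem set at 5, Flashcard drill at 15, The practice exam at 23, Formula-sheet prep at 9, Final review at 31. The latest is hour 31.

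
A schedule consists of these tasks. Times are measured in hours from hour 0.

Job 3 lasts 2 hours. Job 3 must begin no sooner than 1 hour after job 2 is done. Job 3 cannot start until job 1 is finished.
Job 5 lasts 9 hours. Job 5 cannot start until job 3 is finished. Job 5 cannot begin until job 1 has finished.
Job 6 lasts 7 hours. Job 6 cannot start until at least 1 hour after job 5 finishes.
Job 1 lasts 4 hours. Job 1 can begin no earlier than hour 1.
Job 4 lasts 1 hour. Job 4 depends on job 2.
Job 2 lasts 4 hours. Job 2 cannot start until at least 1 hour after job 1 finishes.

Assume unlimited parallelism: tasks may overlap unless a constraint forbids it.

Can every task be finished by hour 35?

Yes

Job 1 cannot begin until its own release at hour 1. It runs from hour 1 to 1 + 4 = hour 5.
After job 1 (finishes hour 5, plus 1-hour gap → hour 6), job 2 can start at hour 6 and finishes at hour 10.
Job 4 cannot begin until job 2 (finishes hour 10). It runs from hour 10 to 10 + 1 = hour 11.
For job 3: job 2 (finishes hour 10, plus 1-hour gap → hour 11); job 1 (finishes hour 5). Taking the maximum gives a start of hour 11, and it finishes at 11 + 2 = hour 13.
Job 5 cannot start until job 3 (finishes hour 13); job 1 (finishes hour 5). The controlling bound is hour 13, so job 5 finishes at 13 + 9 = hour 22.
Job 6 cannot begin until job 5 (finishes hour 22, plus 1-hour gap → hour 23). It runs from hour 23 to 23 + 7 = hour 30.
Every task is finished by hour 30, which is no later than the deadline of 35, so the schedule is feasible.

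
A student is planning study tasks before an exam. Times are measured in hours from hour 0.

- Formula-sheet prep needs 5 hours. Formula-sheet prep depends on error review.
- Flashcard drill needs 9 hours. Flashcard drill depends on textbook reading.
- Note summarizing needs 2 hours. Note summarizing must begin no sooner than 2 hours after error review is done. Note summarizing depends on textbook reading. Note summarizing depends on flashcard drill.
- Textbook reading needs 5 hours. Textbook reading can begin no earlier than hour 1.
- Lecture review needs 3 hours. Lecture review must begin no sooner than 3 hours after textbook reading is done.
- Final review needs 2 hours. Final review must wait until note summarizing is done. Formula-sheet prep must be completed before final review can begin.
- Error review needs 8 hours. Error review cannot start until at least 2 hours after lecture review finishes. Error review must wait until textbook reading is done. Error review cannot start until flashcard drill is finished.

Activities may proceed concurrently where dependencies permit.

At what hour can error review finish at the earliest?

Textbook reading cannot begin until its own release at hour 1. It runs from hour 1 to 1 + 5 = hour 6.
After textbook reading (finishes hour 6), flashcard drill can start at hour 6 and finishes at hour 15.
After textbook reading (finishes hour 6, plus 3-hour gap → hour 9), lecture review can start at hour 9 and finishes at hour 12.
For error review: lecture review (finishes hour 12, plus 2-hour gap → hour 14); textbook reading (finishes hour 6); flashcard drill (finishes hour 15). Taking the maximum gives a start of hour 15, and it finishes at 15 + 8 = hour 23.

23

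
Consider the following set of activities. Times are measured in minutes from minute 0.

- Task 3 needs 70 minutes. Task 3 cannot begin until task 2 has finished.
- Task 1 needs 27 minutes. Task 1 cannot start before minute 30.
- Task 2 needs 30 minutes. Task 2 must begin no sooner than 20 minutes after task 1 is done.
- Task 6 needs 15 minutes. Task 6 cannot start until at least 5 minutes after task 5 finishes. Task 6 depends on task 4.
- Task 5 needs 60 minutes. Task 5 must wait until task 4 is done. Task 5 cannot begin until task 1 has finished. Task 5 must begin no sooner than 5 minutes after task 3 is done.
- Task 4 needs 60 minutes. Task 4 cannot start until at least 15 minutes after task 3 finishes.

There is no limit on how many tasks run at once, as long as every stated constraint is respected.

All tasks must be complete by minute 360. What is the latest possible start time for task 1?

Task 6 has no dependents, so it just needs to finish by minute 360. Starting by 360 − 15 = minute 345 achieves that.
Task 5 must finish before task 6 (must start by minute 345, minus 5-minute gap → minute 340). With a 60-minute duration, task 5 must start by 340 − 60 = minute 280.
For task 4: task 5 (must start by minute 280); task 6 (must start by minute 345). The most restrictive is minute 280; with a 60-minute duration, task 4 must start by minute 220.
Task 3 feeds task 4 (must start by minute 220, minus 15-minute gap → minute 205); task 5 (must start by minute 280, minus 5-minute gap → minute 275). Taking the minimum, task 3 must finish by minute 205 and start by 205 − 70 = minute 135.
Since task 3 (must start by minute 135) depends on it, task 2 must finish by minute 135. Backing off its 30-minute duration gives a latest start of minute 105.
Task 1 feeds task 2 (must start by minute 105, minus 20-minute gap → minute 85); task 5 (must start by minute 280). Taking the minimum, task 1 must finish by minute 85 and start by 85 − 27 = minute 58.

58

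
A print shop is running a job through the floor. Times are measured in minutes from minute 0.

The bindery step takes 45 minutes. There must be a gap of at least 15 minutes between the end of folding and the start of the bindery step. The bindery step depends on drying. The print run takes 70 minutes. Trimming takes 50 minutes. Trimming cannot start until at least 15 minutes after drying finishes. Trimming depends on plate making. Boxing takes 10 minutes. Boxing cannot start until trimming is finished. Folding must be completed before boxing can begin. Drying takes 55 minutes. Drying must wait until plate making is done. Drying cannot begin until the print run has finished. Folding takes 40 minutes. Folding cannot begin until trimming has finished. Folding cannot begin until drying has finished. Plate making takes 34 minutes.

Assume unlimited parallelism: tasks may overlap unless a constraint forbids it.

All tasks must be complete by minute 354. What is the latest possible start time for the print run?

64

The bindery step must finish by minute 354; it takes 45 minutes, so it must start by 354 − 45 = minute 309.
Boxing has no dependents, so it just needs to finish by minute 354. Starting by 354 − 10 = minute 344 achieves that.
Folding feeds the bindery step (must start by minute 309, minus 15-minute gap → minute 294); boxing (must start by minute 344). Taking the minimum, folding must finish by minute 294 and start by 294 − 40 = minute 254.
Trimming must finish in time for folding (must start by minute 254); boxing (must start by minute 344). The tightest is minute 254, so trimming must start by 254 − 50 = minute 204.
Drying must finish in time for trimming (must start by minute 204, minus 15-minute gap → minute 189); folding (must start by minute 254); the bindery step (must start by minute 309). The tightest is minute 189, so drying must start by 189 − 55 = minute 134.
The print run has to be done before drying (must start by minute 134). That means finishing by minute 134, i.e. starting by 134 − 70 = minute 64.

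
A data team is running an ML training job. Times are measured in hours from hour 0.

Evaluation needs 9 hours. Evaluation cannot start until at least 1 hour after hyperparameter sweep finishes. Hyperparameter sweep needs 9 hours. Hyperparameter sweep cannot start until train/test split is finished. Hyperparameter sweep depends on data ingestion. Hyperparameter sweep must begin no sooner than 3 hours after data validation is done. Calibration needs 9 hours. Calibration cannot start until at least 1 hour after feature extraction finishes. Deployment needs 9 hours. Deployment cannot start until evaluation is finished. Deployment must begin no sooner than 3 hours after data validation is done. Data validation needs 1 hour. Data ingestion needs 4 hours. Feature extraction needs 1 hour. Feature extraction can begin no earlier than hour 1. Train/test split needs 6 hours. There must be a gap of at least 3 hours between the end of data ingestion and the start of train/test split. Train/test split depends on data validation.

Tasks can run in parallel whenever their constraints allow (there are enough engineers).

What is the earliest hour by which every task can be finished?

41

Feature extraction cannot begin until its own release at hour 1. It runs from hour 1 to 1 + 1 = hour 2.
Calibration cannot begin until feature extraction (finishes hour 2, plus 1-hour gap → hour 3). It runs from hour 3 to 3 + 9 = hour 12.
Data validation can start immediately at hour 0; it finishes at hour 1.
Data ingestion has no prerequisites, so it starts at hour 0 and finishes at hour 4.
For train/test split: data ingestion (finishes hour 4, plus 3-hour gap → hour 7); data validation (finishes hour 1). Taking the maximum gives a start of hour 7, and it finishes at 7 + 6 = hour 13.
For hyperparameter sweep: train/test split (finishes hour 13); data ingestion (finishes hour 4); data validation (finishes hour 1, plus 3-hour gap → hour 4). Taking the maximum gives a start of hour 13, and it finishes at 13 + 9 = hour 22.
Evaluation cannot begin until hyperparameter sweep (finishes hour 22, plus 1-hour gap → hour 23). It runs from hour 23 to 23 + 9 = hour 32.
Deployment has to wait for evaluation (finishes hour 32); data validation (finishes hour 1, plus 3-hour gap → hour 4). The latest of these is hour 32, so deployment runs hour 32 to 32 + 9 = hour 41.
All tasks are finished once the last one completes. Finish times: Data ingestion at 4, Data validation at 1, Feature extraction at 2, Train/test split at 13, Hyperparameter sweep at 22, Evaluation at 32, Calibration at 12, Deployment at 41. The latest is hour 41.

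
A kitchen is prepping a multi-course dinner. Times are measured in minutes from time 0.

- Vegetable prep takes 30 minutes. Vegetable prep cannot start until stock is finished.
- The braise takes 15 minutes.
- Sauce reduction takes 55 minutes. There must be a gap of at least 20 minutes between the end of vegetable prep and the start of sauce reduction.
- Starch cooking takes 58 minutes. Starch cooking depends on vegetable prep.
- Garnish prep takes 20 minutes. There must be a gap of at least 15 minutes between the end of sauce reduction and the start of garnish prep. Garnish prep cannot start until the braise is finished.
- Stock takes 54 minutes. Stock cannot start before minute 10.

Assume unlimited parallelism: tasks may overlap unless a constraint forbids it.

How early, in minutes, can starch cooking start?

94

Stock cannot begin until its own release at minute 10. It runs from minute 10 to 10 + 54 = minute 64.
Vegetable prep waits on stock (finishes minute 64), so it starts at minute 64 and finishes at 64 + 30 = minute 94.
Starch cooking waits on vegetable prep (finishes minute 94), so the earliest it can start is minute 94.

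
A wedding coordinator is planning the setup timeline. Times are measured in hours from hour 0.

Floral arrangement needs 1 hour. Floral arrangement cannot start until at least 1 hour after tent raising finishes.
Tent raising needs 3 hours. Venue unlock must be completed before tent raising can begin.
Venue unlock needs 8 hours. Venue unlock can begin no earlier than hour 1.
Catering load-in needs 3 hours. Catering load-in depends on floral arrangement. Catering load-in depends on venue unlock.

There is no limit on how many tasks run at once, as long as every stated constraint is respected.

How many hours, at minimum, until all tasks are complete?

17

After its own release at hour 1, venue unlock can start at hour 1 and finishes at hour 9.
After venue unlock (finishes hour 9), tent raising can start at hour 9 and finishes at hour 12.
After tent raising (finishes hour 12, plus 1-hour gap → hour 13), floral arrangement can start at hour 13 and finishes at hour 14.
Catering load-in has to wait for floral arrangement (finishes hour 14); venue unlock (finishes hour 9). The latest of these is hour 14, so catering load-in runs hour 14 to 14 + 3 = hour 17.
All tasks are finished once the last one completes. Finish times: Venue unlock at 9, Tent raising at 12, Floral arrangement at 14, Catering load-in at 17. The latest is hour 17.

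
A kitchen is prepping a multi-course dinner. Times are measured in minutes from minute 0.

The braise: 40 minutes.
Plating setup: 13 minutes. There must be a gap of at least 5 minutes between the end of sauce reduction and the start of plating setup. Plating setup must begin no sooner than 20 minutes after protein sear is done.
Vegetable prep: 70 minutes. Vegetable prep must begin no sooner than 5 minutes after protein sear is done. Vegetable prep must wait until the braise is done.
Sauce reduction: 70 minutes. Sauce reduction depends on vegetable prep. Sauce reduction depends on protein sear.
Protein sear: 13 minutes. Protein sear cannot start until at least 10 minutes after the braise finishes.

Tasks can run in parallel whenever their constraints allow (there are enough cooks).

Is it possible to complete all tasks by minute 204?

The braise has no prerequisites, so it starts at minute 0 and finishes at minute 40.
Protein sear cannot begin until the braise (finishes minute 40, plus 10-minute gap → minute 50). It runs from minute 50 to 50 + 13 = minute 63.
Vegetable prep cannot start until protein sear (finishes minute 63, plus 5-minute gap → minute 68); the braise (finishes minute 40). The controlling bound is minute 68, so vegetable prep finishes at 68 + 70 = minute 138.
Sauce reduction needs all of vegetable prep (finishes minute 138); protein sear (finishes minute 63). That puts its earliest start at minute 138; it finishes at 138 + 70 = minute 208.
Plating setup cannot start until sauce reduction (finishes minute 208, plus 5-minute gap → minute 213); protein sear (finishes minute 63, plus 20-minute gap → minute 83). The controlling bound is minute 213, so plating setup finishes at 213 + 13 = minute 226.
The earliest everything can be done is minute 226, which is after the deadline of 204, so it is not possible.

No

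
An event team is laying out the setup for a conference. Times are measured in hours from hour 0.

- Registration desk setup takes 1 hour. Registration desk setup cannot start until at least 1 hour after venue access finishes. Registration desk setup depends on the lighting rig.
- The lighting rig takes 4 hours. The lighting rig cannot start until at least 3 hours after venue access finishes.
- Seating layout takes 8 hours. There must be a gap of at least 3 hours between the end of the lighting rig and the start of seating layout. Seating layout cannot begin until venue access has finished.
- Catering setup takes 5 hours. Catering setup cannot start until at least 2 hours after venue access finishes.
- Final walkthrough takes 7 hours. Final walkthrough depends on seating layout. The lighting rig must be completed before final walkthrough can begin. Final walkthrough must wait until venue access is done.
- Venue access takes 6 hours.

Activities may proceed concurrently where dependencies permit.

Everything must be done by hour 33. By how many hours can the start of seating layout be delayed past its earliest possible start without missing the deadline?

2

Venue access can start immediately at hour 0; it finishes at hour 6.
The lighting rig cannot begin until venue access (finishes hour 6, plus 3-hour gap → hour 9). It runs from hour 9 to 9 + 4 = hour 13.
For seating layout: the lighting rig (finishes hour 13, plus 3-hour gap → hour 16); venue access (finishes hour 6). Taking the maximum gives a start of hour 16, and it finishes at 16 + 8 = hour 24.

Working backward from the deadline:
Final walkthrough must finish by hour 33; it takes 7 hours, so it must start by 33 − 7 = hour 26.
Since final walkthrough (must start by hour 26) depends on it, seating layout must finish by hour 26. Backing off its 8-hour duration gives a latest start of hour 18.
So seating layout can start as early as hour 16 and as late as hour 18, giving 18 − 16 = 2 hours of slack.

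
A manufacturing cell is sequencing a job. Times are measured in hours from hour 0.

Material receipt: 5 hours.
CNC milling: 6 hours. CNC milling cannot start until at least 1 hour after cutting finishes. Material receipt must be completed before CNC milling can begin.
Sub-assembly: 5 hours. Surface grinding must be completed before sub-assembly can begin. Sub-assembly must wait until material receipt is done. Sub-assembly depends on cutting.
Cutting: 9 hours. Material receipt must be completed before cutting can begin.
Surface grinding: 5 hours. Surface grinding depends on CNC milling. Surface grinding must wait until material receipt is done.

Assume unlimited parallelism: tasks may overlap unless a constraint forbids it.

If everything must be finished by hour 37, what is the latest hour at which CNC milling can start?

Sub-assembly must finish by hour 37; it takes 5 hours, so it must start by 37 − 5 = hour 32.
Surface grinding must finish before sub-assembly (must start by hour 32). With a 5-hour duration, surface grinding must start by 32 − 5 = hour 27.
CNC milling has to be done before surface grinding (must start by hour 27). That means finishing by hour 27, i.e. starting by 27 − 6 = hour 21.

21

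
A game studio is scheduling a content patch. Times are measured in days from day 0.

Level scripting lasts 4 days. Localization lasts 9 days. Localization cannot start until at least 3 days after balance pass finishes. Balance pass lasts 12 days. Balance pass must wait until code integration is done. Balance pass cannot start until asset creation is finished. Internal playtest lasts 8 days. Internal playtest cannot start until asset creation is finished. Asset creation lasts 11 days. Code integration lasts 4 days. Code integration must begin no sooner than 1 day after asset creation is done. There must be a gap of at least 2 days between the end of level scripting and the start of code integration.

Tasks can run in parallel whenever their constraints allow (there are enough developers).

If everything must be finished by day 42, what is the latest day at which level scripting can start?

Localization has no dependents, so it just needs to finish by day 42. Starting by 42 − 9 = day 33 achieves that.
Since localization (must start by day 33, minus 3-day gap → day 30) depends on it, balance pass must finish by day 30. Backing off its 12-day duration gives a latest start of day 18.
Since balance pass (must start by day 18) depends on it, code integration must finish by day 18. Backing off its 4-day duration gives a latest start of day 14.
Level scripting has to be done before code integration (must start by day 14, minus 2-day gap → day 12). That means finishing by day 12, i.e. starting by 12 − 4 = day 8.

8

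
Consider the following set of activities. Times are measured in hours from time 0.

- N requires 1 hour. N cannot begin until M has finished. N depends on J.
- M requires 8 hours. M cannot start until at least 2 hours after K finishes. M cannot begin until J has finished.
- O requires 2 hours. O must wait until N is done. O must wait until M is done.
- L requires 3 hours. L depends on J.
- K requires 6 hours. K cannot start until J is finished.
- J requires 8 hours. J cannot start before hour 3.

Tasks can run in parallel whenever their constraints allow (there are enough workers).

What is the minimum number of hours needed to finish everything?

30

J waits on its own release at hour 3, so it starts at hour 3 and finishes at 3 + 8 = hour 11.
L waits on J (finishes hour 11), so it starts at hour 11 and finishes at 11 + 3 = hour 14.
K waits on J (finishes hour 11), so it starts at hour 11 and finishes at 11 + 6 = hour 17.
M cannot start until K (finishes hour 17, plus 2-hour gap → hour 19); J (finishes hour 11). The controlling bound is hour 19, so M finishes at 19 + 8 = hour 27.
N has to wait for M (finishes hour 27); J (finishes hour 11). The latest of these is hour 27, so N runs hour 27 to 27 + 1 = hour 28.
For O: N (finishes hour 28); M (finishes hour 27). Taking the maximum gives a start of hour 28, and it finishes at 28 + 2 = hour 30.
All tasks are finished once the last one completes. Finish times: J at 11, K at 17, L at 14, M at 27, N at 28, O at 30. The latest is hour 30.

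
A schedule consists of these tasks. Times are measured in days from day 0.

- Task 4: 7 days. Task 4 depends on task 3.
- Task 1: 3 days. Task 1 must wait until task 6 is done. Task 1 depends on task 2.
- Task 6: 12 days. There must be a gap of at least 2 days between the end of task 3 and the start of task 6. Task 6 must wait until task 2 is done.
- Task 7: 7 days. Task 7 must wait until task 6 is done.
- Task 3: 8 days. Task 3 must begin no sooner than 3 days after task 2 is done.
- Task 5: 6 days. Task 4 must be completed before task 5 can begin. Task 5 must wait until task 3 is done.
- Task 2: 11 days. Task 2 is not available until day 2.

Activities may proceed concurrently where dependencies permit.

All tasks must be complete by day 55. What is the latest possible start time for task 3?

26

Task 5 has no dependents, so it just needs to finish by day 55. Starting by 55 − 6 = day 49 achieves that.
Task 4 feeds into task 5 (must start by day 49); so task 4 must finish by day 49 and therefore start by day 42.
Task 1 must finish by day 55; it takes 3 days, so it must start by 55 − 3 = day 52.
Task 7 has no dependents, so it just needs to finish by day 55. Starting by 55 − 7 = day 48 achieves that.
Task 6 has several dependents: task 1 (must start by day 52); task 7 (must start by day 48). The earliest of those limits is day 48, so task 6 must start by 48 − 12 = day 36.
Task 3 must finish in time for task 4 (must start by day 42); task 5 (must start by day 49); task 6 (must start by day 36, minus 2-day gap → day 34). The tightest is day 34, so task 3 must start by 34 − 8 = day 26.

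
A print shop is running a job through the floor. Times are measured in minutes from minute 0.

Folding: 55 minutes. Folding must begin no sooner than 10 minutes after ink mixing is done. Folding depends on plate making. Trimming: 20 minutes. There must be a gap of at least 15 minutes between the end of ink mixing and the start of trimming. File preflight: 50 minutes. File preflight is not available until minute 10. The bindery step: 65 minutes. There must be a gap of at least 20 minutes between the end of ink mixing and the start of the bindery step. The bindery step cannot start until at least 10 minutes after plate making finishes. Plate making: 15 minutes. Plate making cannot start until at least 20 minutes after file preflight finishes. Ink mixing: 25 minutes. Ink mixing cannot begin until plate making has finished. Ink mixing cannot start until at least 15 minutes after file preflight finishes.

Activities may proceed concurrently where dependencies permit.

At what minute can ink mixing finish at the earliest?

After its own release at minute 10, file preflight can start at minute 10 and finishes at minute 60.
Plate making waits on file preflight (finishes minute 60, plus 20-minute gap → minute 80), so it starts at minute 80 and finishes at 80 + 15 = minute 95.
Ink mixing cannot start until plate making (finishes minute 95); file preflight (finishes minute 60, plus 15-minute gap → minute 75). The controlling bound is minute 95, so ink mixing finishes at 95 + 25 = minute 120.

120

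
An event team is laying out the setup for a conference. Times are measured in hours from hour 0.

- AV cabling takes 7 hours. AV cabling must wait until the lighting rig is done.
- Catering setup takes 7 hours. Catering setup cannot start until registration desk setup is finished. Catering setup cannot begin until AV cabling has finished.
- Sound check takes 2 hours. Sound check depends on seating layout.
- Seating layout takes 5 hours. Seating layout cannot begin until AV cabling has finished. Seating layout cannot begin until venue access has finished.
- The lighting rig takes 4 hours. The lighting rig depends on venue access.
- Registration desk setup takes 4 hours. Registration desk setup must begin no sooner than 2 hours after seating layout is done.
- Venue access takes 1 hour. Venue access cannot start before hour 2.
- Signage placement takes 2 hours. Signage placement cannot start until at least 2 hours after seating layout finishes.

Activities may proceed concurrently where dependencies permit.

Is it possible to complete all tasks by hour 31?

No

Venue access waits on its own release at hour 2, so it starts at hour 2 and finishes at 2 + 1 = hour 3.
The lighting rig waits on venue access (finishes hour 3), so it starts at hour 3 and finishes at 3 + 4 = hour 7.
After the lighting rig (finishes hour 7), AV cabling can start at hour 7 and finishes at hour 14.
Seating layout cannot start until AV cabling (finishes hour 14); venue access (finishes hour 3). The controlling bound is hour 14, so seating layout finishes at 14 + 5 = hour 19.
Sound check cannot begin until seating layout (finishes hour 19). It runs from hour 19 to 19 + 2 = hour 21.
After seating layout (finishes hour 19, plus 2-hour gap → hour 21), signage placement can start at hour 21 and finishes at hour 23.
Registration desk setup waits on seating layout (finishes hour 19, plus 2-hour gap → hour 21), so it starts at hour 21 and finishes at 21 + 4 = hour 25.
Catering setup needs all of registration desk setup (finishes hour 25); AV cabling (finishes hour 14). That puts its earliest start at hour 25; it finishes at 25 + 7 = hour 32.
The earliest everything can be done is hour 32, which is after the deadline of 31, so it is not possible.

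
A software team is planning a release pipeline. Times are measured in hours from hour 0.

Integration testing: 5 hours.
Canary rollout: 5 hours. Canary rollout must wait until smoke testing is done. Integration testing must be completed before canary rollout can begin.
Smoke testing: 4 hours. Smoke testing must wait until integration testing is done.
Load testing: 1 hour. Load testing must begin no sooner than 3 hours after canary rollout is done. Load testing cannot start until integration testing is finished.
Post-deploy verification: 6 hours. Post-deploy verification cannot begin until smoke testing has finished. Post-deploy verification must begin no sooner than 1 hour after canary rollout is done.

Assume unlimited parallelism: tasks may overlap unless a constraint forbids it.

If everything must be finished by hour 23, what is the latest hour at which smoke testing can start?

7

Load testing must finish by hour 23; it takes 1 hour, so it must start by 23 − 1 = hour 22.
Post-deploy verification has no dependents, so it just needs to finish by hour 23. Starting by 23 − 6 = hour 17 achieves that.
For canary rollout: load testing (must start by hour 22, minus 3-hour gap → hour 19); post-deploy verification (must start by hour 17, minus 1-hour gap → hour 16). The most restrictive is hour 16; with a 5-hour duration, canary rollout must start by hour 11.
For smoke testing: canary rollout (must start by hour 11); post-deploy verification (must start by hour 17). The most restrictive is hour 11; with a 4-hour duration, smoke testing must start by hour 7.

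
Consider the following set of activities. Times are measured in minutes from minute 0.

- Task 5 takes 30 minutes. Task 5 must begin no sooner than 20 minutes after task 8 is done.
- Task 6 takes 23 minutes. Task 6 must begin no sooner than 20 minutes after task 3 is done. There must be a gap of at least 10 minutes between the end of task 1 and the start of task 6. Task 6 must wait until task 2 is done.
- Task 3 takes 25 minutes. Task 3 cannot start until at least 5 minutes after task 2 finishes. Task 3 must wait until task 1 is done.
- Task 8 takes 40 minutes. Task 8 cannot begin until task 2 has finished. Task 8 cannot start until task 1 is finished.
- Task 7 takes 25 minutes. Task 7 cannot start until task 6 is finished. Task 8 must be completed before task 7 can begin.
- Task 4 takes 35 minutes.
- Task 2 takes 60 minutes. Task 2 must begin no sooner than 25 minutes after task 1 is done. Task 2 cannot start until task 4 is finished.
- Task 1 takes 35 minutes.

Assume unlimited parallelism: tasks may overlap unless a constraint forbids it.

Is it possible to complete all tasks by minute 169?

No

Nothing blocks task 4, so it runs from minute 0 to minute 35.
Nothing blocks task 1, so it runs from minute 0 to minute 35.
Task 2 needs all of task 1 (finishes minute 35, plus 25-minute gap → minute 60); task 4 (finishes minute 35). That puts its earliest start at minute 60; it finishes at 60 + 60 = minute 120.
Task 8 has to wait for task 2 (finishes minute 120); task 1 (finishes minute 35). The latest of these is minute 120, so task 8 runs minute 120 to 120 + 40 = minute 160.
Task 5 waits on task 8 (finishes minute 160, plus 20-minute gap → minute 180), so it starts at minute 180 and finishes at 180 + 30 = minute 210.
Task 3 needs all of task 2 (finishes minute 120, plus 5-minute gap → minute 125); task 1 (finishes minute 35). That puts its earliest start at minute 125; it finishes at 125 + 25 = minute 150.
For task 6: task 3 (finishes minute 150, plus 20-minute gap → minute 170); task 1 (finishes minute 35, plus 10-minute gap → minute 45); task 2 (finishes minute 120). Taking the maximum gives a start of minute 170, and it finishes at 170 + 23 = minute 193.
For task 7: task 6 (finishes minute 193); task 8 (finishes minute 160). Taking the maximum gives a start of minute 193, and it finishes at 193 + 25 = minute 218.
The earliest everything can be done is minute 218, which is after the deadline of 169, so it is not possible.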